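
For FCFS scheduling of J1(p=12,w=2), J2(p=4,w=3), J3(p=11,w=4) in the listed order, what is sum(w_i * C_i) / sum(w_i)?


Completion times:
  J1: C=12, w×C=2×12=24
  J2: C=16, w×C=3×16=48
  J3: C=27, w×C=4×27=108
Sum w×C = 180
Sum w = 9
Weighted avg = 180/9
= 20.00


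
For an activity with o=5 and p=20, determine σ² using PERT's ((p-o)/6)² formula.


σ² = ((p - o) / 6)² = (p - o)² / 36
= (20 - 5)² / 36
= 15² / 36
= 225 / 36
= 6.2500


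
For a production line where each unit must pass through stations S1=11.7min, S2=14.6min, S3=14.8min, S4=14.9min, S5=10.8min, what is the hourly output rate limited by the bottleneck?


Bottleneck = longest station time
Station times: [11.7, 14.6, 14.8, 14.9, 10.8]
Max = 14.9 min
Rate = 60 / 14.9
= 4.03 units/hour (bottleneck: 14.9min)


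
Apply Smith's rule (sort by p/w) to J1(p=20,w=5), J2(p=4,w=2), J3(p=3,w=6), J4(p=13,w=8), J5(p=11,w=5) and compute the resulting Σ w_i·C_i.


WSPT order (by p/w): J3 → J4 → J2 → J5 → J1
  J3: C=3, w·C=6×3=18
  J4: C=16, w·C=8×16=128
  J2: C=20, w·C=2×20=40
  J5: C=31, w·C=5×31=155
  J1: C=51, w·C=5×51=255
Σ w·C = 596
= 596


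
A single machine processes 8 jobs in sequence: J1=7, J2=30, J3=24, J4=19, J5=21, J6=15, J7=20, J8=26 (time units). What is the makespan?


Sequential makespan: sum all processing times
= 7 + 30 + 24 + 19 + 21 + 15 + 20 + 26
= 162 time units


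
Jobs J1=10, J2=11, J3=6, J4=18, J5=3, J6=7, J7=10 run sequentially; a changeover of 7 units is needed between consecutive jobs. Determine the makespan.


Makespan = Σ processing + (n-1) × setup
= (10 + 11 + 6 + 18 + 3 + 7 + 10) + (7-1)×7
= 65 + 42
= 107 time units


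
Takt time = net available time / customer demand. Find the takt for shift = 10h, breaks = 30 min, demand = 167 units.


Available = 10×60 - 30 = 570 min
Takt time = 570 / 167
= 3.41 min/unit


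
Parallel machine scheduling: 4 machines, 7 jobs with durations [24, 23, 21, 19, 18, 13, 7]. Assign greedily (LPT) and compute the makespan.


Jobs (LPT sorted): [24, 23, 21, 19, 18, 13, 7]
Machines: 4
  J=24 → Machine 1 (load: 0+24=24)
  J=23 → Machine 2 (load: 0+23=23)
  J=21 → Machine 3 (load: 0+21=21)
  J=19 → Machine 4 (load: 0+19=19)
  J=18 → Machine 4 (load: 19+18=37)
  J=13 → Machine 3 (load: 21+13=34)
  J=7 → Machine 2 (load: 23+7=30)
Machine loads: [24, 30, 34, 37]
Makespan = max = 37 time units


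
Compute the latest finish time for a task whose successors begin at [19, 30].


LF = min of all successor start times
Successors start at: [19, 30]
LF = min(19, 30)
= 19


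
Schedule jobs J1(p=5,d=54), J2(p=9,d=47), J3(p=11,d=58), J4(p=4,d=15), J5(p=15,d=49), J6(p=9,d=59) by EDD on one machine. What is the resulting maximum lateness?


EDD order: J4 → J2 → J5 → J1 → J3 → J6
Completion and lateness:
  J4: C=4, d=15, L=4-15=-11
  J2: C=13, d=47, L=13-47=-34
  J5: C=28, d=49, L=28-49=-21
  J1: C=33, d=54, L=33-54=-21
  J3: C=44, d=58, L=44-58=-14
  J6: C=53, d=59, L=53-59=-6
Lmax = max(-11, -34, -21, -21, -14, -6)
= -6


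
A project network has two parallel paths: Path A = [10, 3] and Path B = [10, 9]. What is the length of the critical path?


Path A: 10 + 3 = 13
Path B: 10 + 9 = 19
Critical path = longest = max(13, 19)
= 19 (Path B)


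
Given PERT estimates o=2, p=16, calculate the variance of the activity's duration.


σ² = ((p - o) / 6)² = (p - o)² / 36
= (16 - 2)² / 36
= 14² / 36
= 196 / 36
= 5.4444


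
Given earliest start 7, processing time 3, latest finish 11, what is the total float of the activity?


EF = ES + duration = 7 + 3 = 10
LS = LF - duration = 11 - 3 = 8
Total Float = LF - EF = 11 - 10
(or LS - ES = 8 - 7)
= 1


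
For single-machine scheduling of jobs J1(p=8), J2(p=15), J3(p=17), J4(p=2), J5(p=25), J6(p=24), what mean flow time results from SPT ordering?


SPT order: J4 → J1 → J2 → J3 → J6 → J5
Completion times:
  J4: C=2
  J1: C=10
  J2: C=25
  J3: C=42
  J6: C=66
  J5: C=91
Sum = 236, n = 6
Mean flow = 236/6
= 39.33


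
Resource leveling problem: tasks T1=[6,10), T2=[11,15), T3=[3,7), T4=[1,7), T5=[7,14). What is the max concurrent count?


Check each time point for overlaps:
  t=6: 3 tasks active (T1, T3, T4)
Max concurrent = 3


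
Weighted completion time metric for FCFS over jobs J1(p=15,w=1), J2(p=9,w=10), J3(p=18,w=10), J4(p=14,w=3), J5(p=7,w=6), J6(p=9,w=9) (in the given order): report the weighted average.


Completion times:
  J1: C=15, w×C=1×15=15
  J2: C=24, w×C=10×24=240
  J3: C=42, w×C=10×42=420
  J4: C=56, w×C=3×56=168
  J5: C=63, w×C=6×63=378
  J6: C=72, w×C=9×72=648
Sum w×C = 1869
Sum w = 39
Weighted avg = 1869/39
= 47.92


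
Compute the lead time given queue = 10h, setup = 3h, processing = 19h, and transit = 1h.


Lead time = queue + setup + processing + transit
= 10 + 3 + 19 + 1
= 33 hours


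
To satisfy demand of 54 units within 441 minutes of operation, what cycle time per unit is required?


Cycle time = available time / demand
= 441 / 54
= 8.17 min/unit


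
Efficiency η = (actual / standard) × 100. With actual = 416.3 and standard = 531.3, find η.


Efficiency = (actual / standard) × 100
= (416.3 / 531.3) × 100
= 78.4%


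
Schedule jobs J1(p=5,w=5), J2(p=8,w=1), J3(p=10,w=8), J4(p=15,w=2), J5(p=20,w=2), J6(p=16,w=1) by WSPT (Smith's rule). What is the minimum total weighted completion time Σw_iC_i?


WSPT order (by p/w): J1 → J3 → J4 → J2 → J5 → J6
  J1: C=5, w·C=5×5=25
  J3: C=15, w·C=8×15=120
  J4: C=30, w·C=2×30=60
  J2: C=38, w·C=1×38=38
  J5: C=58, w·C=2×58=116
  J6: C=74, w·C=1×74=74
Σ w·C = 433
= 433


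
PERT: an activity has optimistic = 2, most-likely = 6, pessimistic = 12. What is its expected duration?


te = (o + 4m + p) / 6
= (2 + 4×6 + 12) / 6
= (2 + 24 + 12) / 6
= 38 / 6
= 6.33


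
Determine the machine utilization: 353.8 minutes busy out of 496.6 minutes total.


Utilization = busy / total × 100
= 353.8 / 496.6 × 100
= 71.2%


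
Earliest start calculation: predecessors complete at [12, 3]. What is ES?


ES = max of all predecessor completion times
Predecessors: [12, 3]
ES = max(12, 3)
= 12


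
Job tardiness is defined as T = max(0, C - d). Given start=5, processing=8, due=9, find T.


Completion = start + processing = 5 + 8 = 13
Tardiness = max(0, C - d) = max(0, 13 - 9)
= max(0, 4)
= 4


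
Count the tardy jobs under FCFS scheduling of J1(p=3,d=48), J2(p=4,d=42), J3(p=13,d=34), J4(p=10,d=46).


Completion vs due date:
  J1: C=3, d=48 → on time
  J2: C=7, d=42 → on time
  J3: C=20, d=34 → on time
  J4: C=30, d=46 → on time
Tardy jobs: none
Count = 0


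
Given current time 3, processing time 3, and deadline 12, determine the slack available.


Slack = due - current_time - processing
= 12 - 3 - 3
= 6


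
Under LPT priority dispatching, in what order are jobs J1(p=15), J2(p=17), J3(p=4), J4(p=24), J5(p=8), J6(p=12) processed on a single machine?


LPT: sort by longest processing time first
  J4: p=24
  J2: p=17
  J1: p=15
  J6: p=12
  J5: p=8
  J3: p=4
Order: J4 → J2 → J1 → J6 → J5 → J3


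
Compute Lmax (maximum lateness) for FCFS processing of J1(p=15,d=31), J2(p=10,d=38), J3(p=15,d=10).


Lateness per job (L = C - d):
  J1: C=15, d=31, L=-16
  J2: C=25, d=38, L=-13
  J3: C=40, d=10, L=30
Lmax = max(-16, -13, 30)
= 30


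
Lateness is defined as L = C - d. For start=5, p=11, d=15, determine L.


Completion = 5 + 11 = 16
Lateness = C - d = 16 - 15
= 1


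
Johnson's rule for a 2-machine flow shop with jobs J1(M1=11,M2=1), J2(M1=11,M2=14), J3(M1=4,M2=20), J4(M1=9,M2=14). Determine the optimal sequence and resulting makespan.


Johnson's rule:
Group 1 (M1≤M2, sort by M1): ['J3', 'J4', 'J2']
Group 2 (M1>M2, sort desc M2): ['J1']
Sequence: J3 → J4 → J2 → J1
Makespan calculation:
  J3: M1 done=4, M2 done=24
  J4: M1 done=13, M2 done=38
  J2: M1 done=24, M2 done=52
  J1: M1 done=35, M2 done=53
= Sequence: J3 → J4 → J2 → J1, Makespan: 53


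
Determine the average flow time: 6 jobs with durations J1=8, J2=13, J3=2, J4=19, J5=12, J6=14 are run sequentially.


Completion times:
  J1: completes at 8
  J2: completes at 21
  J3: completes at 23
  J4: completes at 42
  J5: completes at 54
  J6: completes at 68
Sum = 216
Average = 216/6
= 36.00


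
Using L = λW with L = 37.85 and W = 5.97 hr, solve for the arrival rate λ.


Little's law: L = λW → λ = L / W
= 37.85 / 5.97
= 6.34 per hour


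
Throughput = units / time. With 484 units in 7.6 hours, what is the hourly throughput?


Throughput = units / time
= 484 / 7.6
= 63.7 units/hour


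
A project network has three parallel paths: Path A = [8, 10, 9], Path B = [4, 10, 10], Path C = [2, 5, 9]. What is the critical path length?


Path A: 8 + 10 + 9 = 27
Path B: 4 + 10 + 10 = 24
Path C: 2 + 5 + 9 = 16
Critical path = longest = max(27, 24, 16)
= 27 (Path A)


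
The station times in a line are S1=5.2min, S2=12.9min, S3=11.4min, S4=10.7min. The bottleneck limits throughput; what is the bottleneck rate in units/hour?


Bottleneck = longest station time
Station times: [5.2, 12.9, 11.4, 10.7]
Max = 12.9 min
Rate = 60 / 12.9
= 4.65 units/hour (bottleneck: 12.9min)


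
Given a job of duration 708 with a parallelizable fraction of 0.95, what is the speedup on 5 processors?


Amdahl's law: T_p = T × ((1-p) + p/N)
= 708 × ((1-0.95) + 0.95/5)
= 708 × (0.05 + 0.1900)
= 708 × 0.2400
= 169.92
Speedup = 708/169.92
= 4.17×


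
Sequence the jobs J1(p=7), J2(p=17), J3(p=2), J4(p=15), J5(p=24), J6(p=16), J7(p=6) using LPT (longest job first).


LPT: sort by longest processing time first
  J5: p=24
  J2: p=17
  J6: p=16
  J4: p=15
  J1: p=7
  J7: p=6
  J3: p=2
Order: J5 → J2 → J6 → J4 → J1 → J7 → J3


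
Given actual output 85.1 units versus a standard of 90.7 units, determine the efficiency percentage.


Efficiency = (actual / standard) × 100
= (85.1 / 90.7) × 100
= 93.8%


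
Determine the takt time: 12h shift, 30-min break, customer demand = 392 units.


Available = 12×60 - 30 = 690 min
Takt time = 690 / 392
= 1.76 min/unit


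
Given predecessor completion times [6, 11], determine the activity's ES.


ES = max of all predecessor completion times
Predecessors: [6, 11]
ES = max(6, 11)
= 11


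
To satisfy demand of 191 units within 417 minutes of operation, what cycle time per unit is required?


Cycle time = available time / demand
= 417 / 191
= 2.18 min/unit


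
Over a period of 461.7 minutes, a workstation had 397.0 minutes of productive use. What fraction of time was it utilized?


Utilization = busy / total × 100
= 397.0 / 461.7 × 100
= 86.0%


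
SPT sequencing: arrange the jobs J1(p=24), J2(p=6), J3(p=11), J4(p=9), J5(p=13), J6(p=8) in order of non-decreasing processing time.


SPT: sort by shortest processing time
  J2: p=6
  J6: p=8
  J4: p=9
  J3: p=11
  J5: p=13
  J1: p=24
Order: J2 → J6 → J4 → J3 → J5 → J1


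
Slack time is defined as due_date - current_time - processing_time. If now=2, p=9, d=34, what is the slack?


Slack = due - current_time - processing
= 34 - 2 - 9
= 23


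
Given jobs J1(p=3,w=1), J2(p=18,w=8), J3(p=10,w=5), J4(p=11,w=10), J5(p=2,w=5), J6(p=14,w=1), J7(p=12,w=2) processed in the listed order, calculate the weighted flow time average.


Completion times:
  J1: C=3, w×C=1×3=3
  J2: C=21, w×C=8×21=168
  J3: C=31, w×C=5×31=155
  J4: C=42, w×C=10×42=420
  J5: C=44, w×C=5×44=220
  J6: C=58, w×C=1×58=58
  J7: C=70, w×C=2×70=140
Sum w×C = 1164
Sum w = 32
Weighted avg = 1164/32
= 36.38


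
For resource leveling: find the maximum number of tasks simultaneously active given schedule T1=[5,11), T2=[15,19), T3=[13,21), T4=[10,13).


Check each time point for overlaps:
  t=10: 2 tasks active (T1, T4)
Max concurrent = 2


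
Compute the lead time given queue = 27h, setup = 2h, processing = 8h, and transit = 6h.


Lead time = queue + setup + processing + transit
= 27 + 2 + 8 + 6
= 43 hours


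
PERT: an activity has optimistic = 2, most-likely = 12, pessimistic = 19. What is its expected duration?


te = (o + 4m + p) / 6
= (2 + 4×12 + 19) / 6
= (2 + 48 + 19) / 6
= 69 / 6
= 11.50


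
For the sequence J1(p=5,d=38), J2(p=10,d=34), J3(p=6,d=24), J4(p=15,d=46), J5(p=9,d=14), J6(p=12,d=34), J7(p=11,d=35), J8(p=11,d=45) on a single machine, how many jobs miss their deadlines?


Completion vs due date:
  J1: C=5, d=38 → on time
  J2: C=15, d=34 → on time
  J3: C=21, d=24 → on time
  J4: C=36, d=46 → on time
  J5: C=45, d=14 → TARDY
  J6: C=57, d=34 → TARDY
  J7: C=68, d=35 → TARDY
  J8: C=79, d=45 → TARDY
Tardy jobs: J5, J6, J7, J8
Count = 4


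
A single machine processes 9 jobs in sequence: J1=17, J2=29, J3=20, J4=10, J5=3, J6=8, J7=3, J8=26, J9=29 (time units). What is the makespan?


Sequential makespan: sum all processing times
= 17 + 29 + 20 + 10 + 3 + 8 + 3 + 26 + 29
= 145 time units


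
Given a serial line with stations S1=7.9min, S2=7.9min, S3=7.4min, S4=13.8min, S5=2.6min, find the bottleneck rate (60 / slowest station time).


Bottleneck = longest station time
Station times: [7.9, 7.9, 7.4, 13.8, 2.6]
Max = 13.8 min
Rate = 60 / 13.8
= 4.35 units/hour (bottleneck: 13.8min)


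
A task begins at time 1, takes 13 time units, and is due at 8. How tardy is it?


Completion = start + processing = 1 + 13 = 14
Tardiness = max(0, C - d) = max(0, 14 - 8)
= max(0, 6)
= 6


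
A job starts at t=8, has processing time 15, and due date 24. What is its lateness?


Completion = 8 + 15 = 23
Lateness = C - d = 23 - 24
= -1


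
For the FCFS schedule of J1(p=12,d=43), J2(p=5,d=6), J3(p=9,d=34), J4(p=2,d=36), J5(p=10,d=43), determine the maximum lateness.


Lateness per job (L = C - d):
  J1: C=12, d=43, L=-31
  J2: C=17, d=6, L=11
  J3: C=26, d=34, L=-8
  J4: C=28, d=36, L=-8
  J5: C=38, d=43, L=-5
Lmax = max(-31, 11, -8, -8, -5)
= 11


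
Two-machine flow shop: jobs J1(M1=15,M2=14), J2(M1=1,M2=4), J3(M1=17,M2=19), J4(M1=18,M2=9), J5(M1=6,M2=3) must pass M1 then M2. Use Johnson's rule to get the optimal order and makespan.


Johnson's rule:
Group 1 (M1≤M2, sort by M1): ['J2', 'J3']
Group 2 (M1>M2, sort desc M2): ['J1', 'J4', 'J5']
Sequence: J2 → J3 → J1 → J4 → J5
Makespan calculation:
  J2: M1 done=1, M2 done=5
  J3: M1 done=18, M2 done=37
  J1: M1 done=33, M2 done=51
  J4: M1 done=51, M2 done=60
  J5: M1 done=57, M2 done=63
= Sequence: J2 → J3 → J1 → J4 → J5, Makespan: 63


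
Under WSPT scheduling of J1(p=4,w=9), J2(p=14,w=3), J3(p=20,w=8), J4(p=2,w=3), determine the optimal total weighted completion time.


WSPT order (by p/w): J1 → J4 → J3 → J2
  J1: C=4, w·C=9×4=36
  J4: C=6, w·C=3×6=18
  J3: C=26, w·C=8×26=208
  J2: C=40, w·C=3×40=120
Σ w·C = 382
= 382


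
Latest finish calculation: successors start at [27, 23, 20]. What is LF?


LF = min of all successor start times
Successors start at: [27, 23, 20]
LF = min(27, 23, 20)
= 20


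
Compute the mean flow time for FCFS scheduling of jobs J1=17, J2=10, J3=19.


Completion times:
  J1: completes at 17
  J2: completes at 27
  J3: completes at 46
Sum = 90
Average = 90/3
= 30.00


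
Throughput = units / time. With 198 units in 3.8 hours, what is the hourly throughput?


Throughput = units / time
= 198 / 3.8
= 52.1 units/hour


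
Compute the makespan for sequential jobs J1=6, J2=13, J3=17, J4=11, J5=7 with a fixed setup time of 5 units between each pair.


Makespan = Σ processing + (n-1) × setup
= (6 + 13 + 17 + 11 + 7) + (5-1)×5
= 54 + 20
= 74 time units


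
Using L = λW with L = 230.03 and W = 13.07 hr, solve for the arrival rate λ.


Little's law: L = λW → λ = L / W
= 230.03 / 13.07
= 17.60 per hour


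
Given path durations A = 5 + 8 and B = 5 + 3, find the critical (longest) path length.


Path A: 5 + 8 = 13
Path B: 5 + 3 = 8
Critical path = longest = max(13, 8)
= 13 (Path A)


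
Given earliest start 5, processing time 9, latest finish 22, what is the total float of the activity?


EF = ES + duration = 5 + 9 = 14
LS = LF - duration = 22 - 9 = 13
Total Float = LF - EF = 22 - 14
(or LS - ES = 13 - 5)
= 8


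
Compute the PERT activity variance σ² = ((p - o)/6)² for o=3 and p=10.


σ² = ((p - o) / 6)² = (p - o)² / 36
= (10 - 3)² / 36
= 7² / 36
= 49 / 36
= 1.3611


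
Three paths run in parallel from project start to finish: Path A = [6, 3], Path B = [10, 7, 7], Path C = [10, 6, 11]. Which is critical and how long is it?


Path A: 6 + 3 = 9
Path B: 10 + 7 + 7 = 24
Path C: 10 + 6 + 11 = 27
Critical path = longest = max(9, 24, 27)
= 27 (Path C)


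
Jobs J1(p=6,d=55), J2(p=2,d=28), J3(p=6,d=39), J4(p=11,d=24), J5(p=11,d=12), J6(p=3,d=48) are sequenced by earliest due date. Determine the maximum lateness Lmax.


EDD order: J5 → J4 → J2 → J3 → J6 → J1
Completion and lateness:
  J5: C=11, d=12, L=11-12=-1
  J4: C=22, d=24, L=22-24=-2
  J2: C=24, d=28, L=24-28=-4
  J3: C=30, d=39, L=30-39=-9
  J6: C=33, d=48, L=33-48=-15
  J1: C=39, d=55, L=39-55=-16
Lmax = max(-1, -2, -4, -9, -15, -16)
= -1


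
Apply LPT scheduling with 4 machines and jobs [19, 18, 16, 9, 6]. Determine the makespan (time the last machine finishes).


Jobs (LPT sorted): [19, 18, 16, 9, 6]
Machines: 4
  J=19 → Machine 1 (load: 0+19=19)
  J=18 → Machine 2 (load: 0+18=18)
  J=16 → Machine 3 (load: 0+16=16)
  J=9 → Machine 4 (load: 0+9=9)
  J=6 → Machine 4 (load: 9+6=15)
Machine loads: [19, 18, 16, 15]
Makespan = max = 19 time units


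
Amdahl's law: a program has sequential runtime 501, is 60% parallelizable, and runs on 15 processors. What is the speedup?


Amdahl's law: T_p = T × ((1-p) + p/N)
= 501 × ((1-0.6) + 0.6/15)
= 501 × (0.40 + 0.0400)
= 501 × 0.4400
= 220.44
Speedup = 501/220.44
= 2.27×


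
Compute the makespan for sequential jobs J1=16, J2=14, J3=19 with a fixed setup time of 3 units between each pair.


Makespan = Σ processing + (n-1) × setup
= (16 + 14 + 19) + (3-1)×3
= 49 + 6
= 55 time units


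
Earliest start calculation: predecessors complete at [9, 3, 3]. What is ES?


ES = max of all predecessor completion times
Predecessors: [9, 3, 3]
ES = max(9, 3, 3)
= 9


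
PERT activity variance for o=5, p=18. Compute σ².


σ² = ((p - o) / 6)² = (p - o)² / 36
= (18 - 5)² / 36
= 13² / 36
= 169 / 36
= 4.6944


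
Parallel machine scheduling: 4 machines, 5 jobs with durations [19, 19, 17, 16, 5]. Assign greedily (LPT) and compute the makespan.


Jobs (LPT sorted): [19, 19, 17, 16, 5]
Machines: 4
  J=19 → Machine 1 (load: 0+19=19)
  J=19 → Machine 2 (load: 0+19=19)
  J=17 → Machine 3 (load: 0+17=17)
  J=16 → Machine 4 (load: 0+16=16)
  J=5 → Machine 4 (load: 16+5=21)
Machine loads: [19, 19, 17, 21]
Makespan = max = 21 time units


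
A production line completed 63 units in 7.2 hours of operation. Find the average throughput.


Throughput = units / time
= 63 / 7.2
= 8.8 units/hour


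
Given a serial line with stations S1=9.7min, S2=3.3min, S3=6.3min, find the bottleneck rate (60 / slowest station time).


Bottleneck = longest station time
Station times: [9.7, 3.3, 6.3]
Max = 9.7 min
Rate = 60 / 9.7
= 6.19 units/hour (bottleneck: 9.7min)


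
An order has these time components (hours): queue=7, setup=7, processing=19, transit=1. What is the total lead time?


Lead time = queue + setup + processing + transit
= 7 + 7 + 19 + 1
= 34 hours


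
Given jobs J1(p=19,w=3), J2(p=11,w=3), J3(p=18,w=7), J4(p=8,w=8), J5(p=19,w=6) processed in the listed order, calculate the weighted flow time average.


Completion times:
  J1: C=19, w×C=3×19=57
  J2: C=30, w×C=3×30=90
  J3: C=48, w×C=7×48=336
  J4: C=56, w×C=8×56=448
  J5: C=75, w×C=6×75=450
Sum w×C = 1381
Sum w = 27
Weighted avg = 1381/27
= 51.15


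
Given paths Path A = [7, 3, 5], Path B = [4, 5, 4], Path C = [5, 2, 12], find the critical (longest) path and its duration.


Path A: 7 + 3 + 5 = 15
Path B: 4 + 5 + 4 = 13
Path C: 5 + 2 + 12 = 19
Critical path = longest = max(15, 13, 19)
= 19 (Path C)


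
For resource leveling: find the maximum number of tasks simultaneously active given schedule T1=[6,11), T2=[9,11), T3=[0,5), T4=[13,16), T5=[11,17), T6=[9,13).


Check each time point for overlaps:
  t=9: 3 tasks active (T1, T2, T6)
Max concurrent = 3


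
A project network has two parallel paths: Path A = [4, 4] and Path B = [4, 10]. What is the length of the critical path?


Path A: 4 + 4 = 8
Path B: 4 + 10 = 14
Critical path = longest = max(8, 14)
= 14 (Path B)


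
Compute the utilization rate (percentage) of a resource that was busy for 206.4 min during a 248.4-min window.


Utilization = busy / total × 100
= 206.4 / 248.4 × 100
= 83.1%


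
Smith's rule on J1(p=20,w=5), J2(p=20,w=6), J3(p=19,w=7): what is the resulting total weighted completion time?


WSPT order (by p/w): J3 → J2 → J1
  J3: C=19, w·C=7×19=133
  J2: C=39, w·C=6×39=234
  J1: C=59, w·C=5×59=295
Σ w·C = 662
= 662


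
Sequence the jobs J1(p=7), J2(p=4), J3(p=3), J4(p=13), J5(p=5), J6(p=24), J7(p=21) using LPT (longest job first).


LPT: sort by longest processing time first
  J6: p=24
  J7: p=21
  J4: p=13
  J1: p=7
  J5: p=5
  J2: p=4
  J3: p=3
Order: J6 → J7 → J4 → J1 → J5 → J2 → J3


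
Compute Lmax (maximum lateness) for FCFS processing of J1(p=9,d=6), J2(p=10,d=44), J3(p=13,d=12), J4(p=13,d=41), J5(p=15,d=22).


Lateness per job (L = C - d):
  J1: C=9, d=6, L=3
  J2: C=19, d=44, L=-25
  J3: C=32, d=12, L=20
  J4: C=45, d=41, L=4
  J5: C=60, d=22, L=38
Lmax = max(3, -25, 20, 4, 38)
= 38


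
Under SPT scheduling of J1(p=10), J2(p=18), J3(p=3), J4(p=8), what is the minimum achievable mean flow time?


SPT order: J3 → J4 → J1 → J2
Completion times:
  J3: C=3
  J4: C=11
  J1: C=21
  J2: C=39
Sum = 74, n = 4
Mean flow = 74/4
= 18.50


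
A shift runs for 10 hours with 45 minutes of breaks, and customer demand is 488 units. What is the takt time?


Available = 10×60 - 45 = 555 min
Takt time = 555 / 488
= 1.14 min/unit


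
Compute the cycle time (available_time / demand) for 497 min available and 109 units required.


Cycle time = available time / demand
= 497 / 109
= 4.56 min/unit


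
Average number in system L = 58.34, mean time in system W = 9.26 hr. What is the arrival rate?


Little's law: L = λW → λ = L / W
= 58.34 / 9.26
= 6.30 per hour


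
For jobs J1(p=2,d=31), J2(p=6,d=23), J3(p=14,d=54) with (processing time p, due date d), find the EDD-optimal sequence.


EDD: sort by earliest due date
  J2: d=23, p=6
  J1: d=31, p=2
  J3: d=54, p=14
Order: J2 → J1 → J3


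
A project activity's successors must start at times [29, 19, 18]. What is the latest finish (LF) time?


LF = min of all successor start times
Successors start at: [29, 19, 18]
LF = min(29, 19, 18)
= 18


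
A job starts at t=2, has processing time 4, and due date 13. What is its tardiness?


Completion = start + processing = 2 + 4 = 6
Tardiness = max(0, C - d) = max(0, 6 - 13)
= max(0, -7)
= 0


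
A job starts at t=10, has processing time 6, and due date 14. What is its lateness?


Completion = 10 + 6 = 16
Lateness = C - d = 16 - 14
= 2


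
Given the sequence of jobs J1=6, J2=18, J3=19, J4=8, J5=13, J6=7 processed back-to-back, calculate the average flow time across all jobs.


Completion times:
  J1: completes at 6
  J2: completes at 24
  J3: completes at 43
  J4: completes at 51
  J5: completes at 64
  J6: completes at 71
Sum = 259
Average = 259/6
= 43.17


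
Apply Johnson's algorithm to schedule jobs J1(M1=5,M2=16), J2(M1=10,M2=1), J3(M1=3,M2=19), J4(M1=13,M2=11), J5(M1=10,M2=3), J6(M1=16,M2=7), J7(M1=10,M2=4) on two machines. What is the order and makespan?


Johnson's rule:
Group 1 (M1≤M2, sort by M1): ['J3', 'J1']
Group 2 (M1>M2, sort desc M2): ['J4', 'J6', 'J7', 'J5', 'J2']
Sequence: J3 → J1 → J4 → J6 → J7 → J5 → J2
Makespan calculation:
  J3: M1 done=3, M2 done=22
  J1: M1 done=8, M2 done=38
  J4: M1 done=21, M2 done=49
  J6: M1 done=37, M2 done=56
  J7: M1 done=47, M2 done=60
  J5: M1 done=57, M2 done=63
  J2: M1 done=67, M2 done=68
= Sequence: J3 → J1 → J4 → J6 → J7 → J5 → J2, Makespan: 68


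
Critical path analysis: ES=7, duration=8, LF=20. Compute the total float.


EF = ES + duration = 7 + 8 = 15
LS = LF - duration = 20 - 8 = 12
Total Float = LF - EF = 20 - 15
(or LS - ES = 12 - 7)
= 5


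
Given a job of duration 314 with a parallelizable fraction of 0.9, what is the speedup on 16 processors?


Amdahl's law: T_p = T × ((1-p) + p/N)
= 314 × ((1-0.9) + 0.9/16)
= 314 × (0.10 + 0.0563)
= 314 × 0.1562
= 49.06
Speedup = 314/49.06
= 6.40×


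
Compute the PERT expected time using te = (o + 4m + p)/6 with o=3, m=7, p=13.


te = (o + 4m + p) / 6
= (3 + 4×7 + 13) / 6
= (3 + 28 + 13) / 6
= 44 / 6
= 7.33


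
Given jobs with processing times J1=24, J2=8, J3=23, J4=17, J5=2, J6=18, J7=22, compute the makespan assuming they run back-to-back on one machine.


Sequential makespan: sum all processing times
= 24 + 8 + 23 + 17 + 2 + 18 + 22
= 114 time units


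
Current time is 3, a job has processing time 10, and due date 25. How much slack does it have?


Slack = due - current_time - processing
= 25 - 3 - 10
= 12


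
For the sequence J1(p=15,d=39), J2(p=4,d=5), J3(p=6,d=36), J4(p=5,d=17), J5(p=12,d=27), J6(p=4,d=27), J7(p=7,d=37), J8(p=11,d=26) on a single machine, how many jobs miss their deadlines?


Completion vs due date:
  J1: C=15, d=39 → on time
  J2: C=19, d=5 → TARDY
  J3: C=25, d=36 → on time
  J4: C=30, d=17 → TARDY
  J5: C=42, d=27 → TARDY
  J6: C=46, d=27 → TARDY
  J7: C=53, d=37 → TARDY
  J8: C=64, d=26 → TARDY
Tardy jobs: J2, J4, J5, J6, J7, J8
Count = 6


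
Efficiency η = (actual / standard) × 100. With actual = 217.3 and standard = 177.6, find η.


Efficiency = (actual / standard) × 100
= (217.3 / 177.6) × 100
= 122.4%


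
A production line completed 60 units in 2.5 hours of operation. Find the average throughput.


Throughput = units / time
= 60 / 2.5
= 24.0 units/hour


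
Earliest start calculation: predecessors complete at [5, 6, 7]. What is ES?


ES = max of all predecessor completion times
Predecessors: [5, 6, 7]
ES = max(5, 6, 7)
= 7


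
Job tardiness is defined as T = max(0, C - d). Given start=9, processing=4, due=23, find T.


Completion = start + processing = 9 + 4 = 13
Tardiness = max(0, C - d) = max(0, 13 - 23)
= max(0, -10)
= 0


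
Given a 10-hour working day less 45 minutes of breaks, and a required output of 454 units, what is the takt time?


Available = 10×60 - 45 = 555 min
Takt time = 555 / 454
= 1.22 min/unit


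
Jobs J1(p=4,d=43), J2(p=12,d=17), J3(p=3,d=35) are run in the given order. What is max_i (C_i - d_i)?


Lateness per job (L = C - d):
  J1: C=4, d=43, L=-39
  J2: C=16, d=17, L=-1
  J3: C=19, d=35, L=-16
Lmax = max(-39, -1, -16)
= -1


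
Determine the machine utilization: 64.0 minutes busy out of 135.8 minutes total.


Utilization = busy / total × 100
= 64.0 / 135.8 × 100
= 47.1%


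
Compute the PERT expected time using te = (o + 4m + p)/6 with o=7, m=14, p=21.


te = (o + 4m + p) / 6
= (7 + 4×14 + 21) / 6
= (7 + 56 + 21) / 6
= 84 / 6
= 14.00


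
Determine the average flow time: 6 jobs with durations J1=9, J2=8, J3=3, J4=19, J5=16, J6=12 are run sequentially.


Completion times:
  J1: completes at 9
  J2: completes at 17
  J3: completes at 20
  J4: completes at 39
  J5: completes at 55
  J6: completes at 67
Sum = 207
Average = 207/6
= 34.50


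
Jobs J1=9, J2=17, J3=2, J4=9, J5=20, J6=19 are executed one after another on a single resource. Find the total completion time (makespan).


Sequential makespan: sum all processing times
= 9 + 17 + 2 + 9 + 20 + 19
= 76 time units


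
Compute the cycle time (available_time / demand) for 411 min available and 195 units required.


Cycle time = available time / demand
= 411 / 195
= 2.11 min/unit


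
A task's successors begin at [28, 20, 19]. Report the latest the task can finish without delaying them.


LF = min of all successor start times
Successors start at: [28, 20, 19]
LF = min(28, 20, 19)
= 19


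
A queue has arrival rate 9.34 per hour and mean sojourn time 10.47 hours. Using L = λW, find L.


Little's law: L = λ × W
= 9.34 × 10.47
= 97.79


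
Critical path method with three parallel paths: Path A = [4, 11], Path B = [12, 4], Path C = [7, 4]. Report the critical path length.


Path A: 4 + 11 = 15
Path B: 12 + 4 = 16
Path C: 7 + 4 = 11
Critical path = longest = max(15, 16, 11)
= 16 (Path B)


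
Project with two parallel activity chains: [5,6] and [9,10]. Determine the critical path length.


Path A: 5 + 6 = 11
Path B: 9 + 10 = 19
Critical path = longest = max(11, 19)
= 19 (Path B)


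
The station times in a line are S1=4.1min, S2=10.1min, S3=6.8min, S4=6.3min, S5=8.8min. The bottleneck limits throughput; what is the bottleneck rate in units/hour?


Bottleneck = longest station time
Station times: [4.1, 10.1, 6.8, 6.3, 8.8]
Max = 10.1 min
Rate = 60 / 10.1
= 5.94 units/hour (bottleneck: 10.1min)


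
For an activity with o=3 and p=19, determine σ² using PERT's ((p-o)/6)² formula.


σ² = ((p - o) / 6)² = (p - o)² / 36
= (19 - 3)² / 36
= 16² / 36
= 256 / 36
= 7.1111


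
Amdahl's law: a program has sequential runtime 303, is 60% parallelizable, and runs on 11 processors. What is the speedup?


Amdahl's law: T_p = T × ((1-p) + p/N)
= 303 × ((1-0.6) + 0.6/11)
= 303 × (0.40 + 0.0545)
= 303 × 0.4545
= 137.73
Speedup = 303/137.73
= 2.20×


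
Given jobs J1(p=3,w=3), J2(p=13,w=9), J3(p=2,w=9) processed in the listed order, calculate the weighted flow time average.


Completion times:
  J1: C=3, w×C=3×3=9
  J2: C=16, w×C=9×16=144
  J3: C=18, w×C=9×18=162
Sum w×C = 315
Sum w = 21
Weighted avg = 315/21
= 15.00


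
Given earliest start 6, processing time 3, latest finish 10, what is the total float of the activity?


EF = ES + duration = 6 + 3 = 9
LS = LF - duration = 10 - 3 = 7
Total Float = LF - EF = 10 - 9
(or LS - ES = 7 - 6)
= 1


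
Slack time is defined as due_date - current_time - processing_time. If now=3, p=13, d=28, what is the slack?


Slack = due - current_time - processing
= 28 - 3 - 13
= 12


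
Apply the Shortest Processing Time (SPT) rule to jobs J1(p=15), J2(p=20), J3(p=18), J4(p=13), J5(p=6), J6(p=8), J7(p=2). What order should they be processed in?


SPT: sort by shortest processing time
  J7: p=2
  J5: p=6
  J6: p=8
  J4: p=13
  J1: p=15
  J3: p=18
  J2: p=20
Order: J7 → J5 → J6 → J4 → J1 → J3 → J2


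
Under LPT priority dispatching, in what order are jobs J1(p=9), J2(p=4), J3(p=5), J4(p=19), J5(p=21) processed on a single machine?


LPT: sort by longest processing time first
  J5: p=21
  J4: p=19
  J1: p=9
  J3: p=5
  J2: p=4
Order: J5 → J4 → J1 → J3 → J2


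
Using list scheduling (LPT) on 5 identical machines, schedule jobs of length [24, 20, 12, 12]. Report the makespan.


Jobs (LPT sorted): [24, 20, 12, 12]
Machines: 5
  J=24 → Machine 1 (load: 0+24=24)
  J=20 → Machine 2 (load: 0+20=20)
  J=12 → Machine 3 (load: 0+12=12)
  J=12 → Machine 4 (load: 0+12=12)
Machine loads: [24, 20, 12, 12, 0]
Makespan = max = 24 time units


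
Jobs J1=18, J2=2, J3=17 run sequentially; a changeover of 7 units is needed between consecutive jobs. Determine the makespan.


Makespan = Σ processing + (n-1) × setup
= (18 + 2 + 17) + (3-1)×7
= 37 + 14
= 51 time units


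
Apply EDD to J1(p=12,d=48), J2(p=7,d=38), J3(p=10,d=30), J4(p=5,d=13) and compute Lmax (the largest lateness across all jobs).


EDD order: J4 → J3 → J2 → J1
Completion and lateness:
  J4: C=5, d=13, L=5-13=-8
  J3: C=15, d=30, L=15-30=-15
  J2: C=22, d=38, L=22-38=-16
  J1: C=34, d=48, L=34-48=-14
Lmax = max(-8, -15, -16, -14)
= -8


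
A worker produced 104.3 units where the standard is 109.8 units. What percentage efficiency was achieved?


Efficiency = (actual / standard) × 100
= (104.3 / 109.8) × 100
= 95.0%


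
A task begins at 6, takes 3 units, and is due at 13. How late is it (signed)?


Completion = 6 + 3 = 9
Lateness = C - d = 9 - 13
= -4


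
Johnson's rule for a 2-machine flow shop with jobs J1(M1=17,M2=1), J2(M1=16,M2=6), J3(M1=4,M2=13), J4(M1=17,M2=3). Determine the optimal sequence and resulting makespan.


Johnson's rule:
Group 1 (M1≤M2, sort by M1): ['J3']
Group 2 (M1>M2, sort desc M2): ['J2', 'J4', 'J1']
Sequence: J3 → J2 → J4 → J1
Makespan calculation:
  J3: M1 done=4, M2 done=17
  J2: M1 done=20, M2 done=26
  J4: M1 done=37, M2 done=40
  J1: M1 done=54, M2 done=55
= Sequence: J3 → J2 → J4 → J1, Makespan: 55


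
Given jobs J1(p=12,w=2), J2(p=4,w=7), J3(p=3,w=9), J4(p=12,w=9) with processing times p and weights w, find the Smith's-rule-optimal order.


WSPT (Smith's rule): sort by p/w ascending
  J3: p/w = 3/9 = 0.333
  J2: p/w = 4/7 = 0.571
  J4: p/w = 12/9 = 1.333
  J1: p/w = 12/2 = 6.000
Order: J3 → J2 → J4 → J1


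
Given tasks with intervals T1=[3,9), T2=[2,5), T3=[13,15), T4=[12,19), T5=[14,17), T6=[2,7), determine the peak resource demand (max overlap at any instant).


Check each time point for overlaps:
  t=3: 3 tasks active (T1, T2, T6)
Max concurrent = 3


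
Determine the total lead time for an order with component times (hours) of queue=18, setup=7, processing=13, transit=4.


Lead time = queue + setup + processing + transit
= 18 + 7 + 13 + 4
= 42 hours


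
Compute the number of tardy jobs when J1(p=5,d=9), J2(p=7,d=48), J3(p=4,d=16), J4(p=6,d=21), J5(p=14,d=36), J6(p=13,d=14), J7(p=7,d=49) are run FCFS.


Completion vs due date:
  J1: C=5, d=9 → on time
  J2: C=12, d=48 → on time
  J3: C=16, d=16 → on time
  J4: C=22, d=21 → TARDY
  J5: C=36, d=36 → on time
  J6: C=49, d=14 → TARDY
  J7: C=56, d=49 → TARDY
Tardy jobs: J4, J6, J7
Count = 3


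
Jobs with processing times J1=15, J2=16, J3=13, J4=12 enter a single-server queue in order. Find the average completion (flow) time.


Completion times:
  J1: completes at 15
  J2: completes at 31
  J3: completes at 44
  J4: completes at 56
Sum = 146
Average = 146/4
= 36.50


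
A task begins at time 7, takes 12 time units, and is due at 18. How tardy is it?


Completion = start + processing = 7 + 12 = 19
Tardiness = max(0, C - d) = max(0, 19 - 18)
= max(0, 1)
= 1


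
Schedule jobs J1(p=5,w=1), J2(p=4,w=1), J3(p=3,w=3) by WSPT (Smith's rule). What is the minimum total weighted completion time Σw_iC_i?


WSPT order (by p/w): J3 → J2 → J1
  J3: C=3, w·C=3×3=9
  J2: C=7, w·C=1×7=7
  J1: C=12, w·C=1×12=12
Σ w·C = 28
= 28


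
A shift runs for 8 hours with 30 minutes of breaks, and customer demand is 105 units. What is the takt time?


Available = 8×60 - 30 = 450 min
Takt time = 450 / 105
= 4.29 min/unit


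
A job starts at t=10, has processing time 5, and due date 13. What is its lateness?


Completion = 10 + 5 = 15
Lateness = C - d = 15 - 13
= 2


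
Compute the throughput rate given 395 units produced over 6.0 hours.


Throughput = units / time
= 395 / 6.0
= 65.8 units/hour


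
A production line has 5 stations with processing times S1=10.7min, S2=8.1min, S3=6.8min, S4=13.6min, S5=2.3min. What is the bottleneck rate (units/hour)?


Bottleneck = longest station time
Station times: [10.7, 8.1, 6.8, 13.6, 2.3]
Max = 13.6 min
Rate = 60 / 13.6
= 4.41 units/hour (bottleneck: 13.6min)


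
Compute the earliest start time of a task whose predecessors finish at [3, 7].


ES = max of all predecessor completion times
Predecessors: [3, 7]
ES = max(3, 7)
= 7


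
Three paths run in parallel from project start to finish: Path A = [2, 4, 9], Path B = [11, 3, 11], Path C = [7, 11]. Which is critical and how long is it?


Path A: 2 + 4 + 9 = 15
Path B: 11 + 3 + 11 = 25
Path C: 7 + 11 = 18
Critical path = longest = max(15, 25, 18)
= 25 (Path B)


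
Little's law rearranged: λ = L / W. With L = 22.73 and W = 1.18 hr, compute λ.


Little's law: L = λW → λ = L / W
= 22.73 / 1.18
= 19.26 per hour


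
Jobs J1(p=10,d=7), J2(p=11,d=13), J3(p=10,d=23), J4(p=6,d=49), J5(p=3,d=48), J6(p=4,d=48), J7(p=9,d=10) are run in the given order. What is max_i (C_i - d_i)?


Lateness per job (L = C - d):
  J1: C=10, d=7, L=3
  J2: C=21, d=13, L=8
  J3: C=31, d=23, L=8
  J4: C=37, d=49, L=-12
  J5: C=40, d=48, L=-8
  J6: C=44, d=48, L=-4
  J7: C=53, d=10, L=43
Lmax = max(3, 8, 8, -12, -8, -4, 43)
= 43


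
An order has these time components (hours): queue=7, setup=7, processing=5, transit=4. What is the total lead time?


Lead time = queue + setup + processing + transit
= 7 + 7 + 5 + 4
= 23 hours


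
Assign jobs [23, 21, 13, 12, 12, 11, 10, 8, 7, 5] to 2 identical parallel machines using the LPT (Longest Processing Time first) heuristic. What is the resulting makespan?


Jobs (LPT sorted): [23, 21, 13, 12, 12, 11, 10, 8, 7, 5]
Machines: 2
  J=23 → Machine 1 (load: 0+23=23)
  J=21 → Machine 2 (load: 0+21=21)
  J=13 → Machine 2 (load: 21+13=34)
  J=12 → Machine 1 (load: 23+12=35)
  J=12 → Machine 2 (load: 34+12=46)
  J=11 → Machine 1 (load: 35+11=46)
  J=10 → Machine 1 (load: 46+10=56)
  J=8 → Machine 2 (load: 46+8=54)
  J=7 → Machine 2 (load: 54+7=61)
  J=5 → Machine 1 (load: 56+5=61)
Machine loads: [61, 61]
Makespan = max = 61 time units


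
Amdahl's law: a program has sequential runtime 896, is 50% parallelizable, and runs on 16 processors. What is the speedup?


Amdahl's law: T_p = T × ((1-p) + p/N)
= 896 × ((1-0.5) + 0.5/16)
= 896 × (0.50 + 0.0312)
= 896 × 0.5312
= 476.00
Speedup = 896/476.00
= 1.88×


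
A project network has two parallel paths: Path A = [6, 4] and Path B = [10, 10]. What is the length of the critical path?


Path A: 6 + 4 = 10
Path B: 10 + 10 = 20
Critical path = longest = max(10, 20)
= 20 (Path B)


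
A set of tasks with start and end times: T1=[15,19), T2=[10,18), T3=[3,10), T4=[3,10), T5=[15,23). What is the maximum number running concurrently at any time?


Check each time point for overlaps:
  t=15: 3 tasks active (T1, T2, T5)
Max concurrent = 3


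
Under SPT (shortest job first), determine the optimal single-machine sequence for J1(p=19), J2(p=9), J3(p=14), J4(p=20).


SPT: sort by shortest processing time
  J2: p=9
  J3: p=14
  J1: p=19
  J4: p=20
Order: J2 → J3 → J1 → J4


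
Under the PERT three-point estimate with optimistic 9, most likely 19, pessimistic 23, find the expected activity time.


te = (o + 4m + p) / 6
= (9 + 4×19 + 23) / 6
= (9 + 76 + 23) / 6
= 108 / 6
= 18.00


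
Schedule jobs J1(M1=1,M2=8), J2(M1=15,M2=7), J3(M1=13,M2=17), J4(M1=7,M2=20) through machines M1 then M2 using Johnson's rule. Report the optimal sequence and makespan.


Johnson's rule:
Group 1 (M1≤M2, sort by M1): ['J1', 'J4', 'J3']
Group 2 (M1>M2, sort desc M2): ['J2']
Sequence: J1 → J4 → J3 → J2
Makespan calculation:
  J1: M1 done=1, M2 done=9
  J4: M1 done=8, M2 done=29
  J3: M1 done=21, M2 done=46
  J2: M1 done=36, M2 done=53
= Sequence: J1 → J4 → J3 → J2, Makespan: 53


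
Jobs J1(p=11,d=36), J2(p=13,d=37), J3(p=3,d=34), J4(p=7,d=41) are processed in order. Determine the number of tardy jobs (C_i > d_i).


Completion vs due date:
  J1: C=11, d=36 → on time
  J2: C=24, d=37 → on time
  J3: C=27, d=34 → on time
  J4: C=34, d=41 → on time
Tardy jobs: none
Count = 0


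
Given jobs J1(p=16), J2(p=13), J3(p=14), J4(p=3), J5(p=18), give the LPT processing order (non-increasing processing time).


LPT: sort by longest processing time first
  J5: p=18
  J1: p=16
  J3: p=14
  J2: p=13
  J4: p=3
Order: J5 → J1 → J3 → J2 → J4
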